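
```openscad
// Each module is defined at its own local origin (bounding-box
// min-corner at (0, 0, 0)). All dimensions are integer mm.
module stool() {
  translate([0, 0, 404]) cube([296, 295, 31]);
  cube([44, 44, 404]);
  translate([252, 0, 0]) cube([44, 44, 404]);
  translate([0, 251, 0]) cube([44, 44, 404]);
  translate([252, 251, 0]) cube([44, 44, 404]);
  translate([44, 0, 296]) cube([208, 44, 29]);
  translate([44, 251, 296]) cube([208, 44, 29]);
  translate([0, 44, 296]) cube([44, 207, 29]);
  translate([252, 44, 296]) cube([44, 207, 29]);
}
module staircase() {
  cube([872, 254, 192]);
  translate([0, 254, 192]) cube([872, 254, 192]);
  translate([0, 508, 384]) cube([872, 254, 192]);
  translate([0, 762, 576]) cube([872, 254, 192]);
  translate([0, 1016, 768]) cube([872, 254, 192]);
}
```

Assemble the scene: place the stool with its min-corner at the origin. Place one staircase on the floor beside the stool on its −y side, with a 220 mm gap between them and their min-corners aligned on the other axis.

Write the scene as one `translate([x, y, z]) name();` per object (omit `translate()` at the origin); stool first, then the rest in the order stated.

stool();
translate([0, -1490, 0]) staircase();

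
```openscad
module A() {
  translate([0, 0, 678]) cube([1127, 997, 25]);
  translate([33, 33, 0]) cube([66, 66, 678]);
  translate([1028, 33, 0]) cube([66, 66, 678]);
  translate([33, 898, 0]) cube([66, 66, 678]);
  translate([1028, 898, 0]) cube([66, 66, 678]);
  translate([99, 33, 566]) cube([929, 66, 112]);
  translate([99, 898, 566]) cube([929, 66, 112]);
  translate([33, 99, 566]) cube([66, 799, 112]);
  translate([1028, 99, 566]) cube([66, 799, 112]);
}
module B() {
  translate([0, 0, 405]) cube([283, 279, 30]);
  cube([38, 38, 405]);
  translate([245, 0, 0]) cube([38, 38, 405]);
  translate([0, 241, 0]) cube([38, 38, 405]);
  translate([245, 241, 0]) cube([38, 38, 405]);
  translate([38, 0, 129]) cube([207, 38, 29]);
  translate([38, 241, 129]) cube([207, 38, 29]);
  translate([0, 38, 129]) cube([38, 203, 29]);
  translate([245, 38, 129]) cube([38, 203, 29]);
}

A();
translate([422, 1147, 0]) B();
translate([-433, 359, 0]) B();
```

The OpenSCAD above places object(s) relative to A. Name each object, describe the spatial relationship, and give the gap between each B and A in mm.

A is a table. B is a stool. Two stools sit around the table at the +y, −x sides. The gap between each stool and the table is 150 mm.

Each stool's nearest face is 150 mm from the table's bounding box.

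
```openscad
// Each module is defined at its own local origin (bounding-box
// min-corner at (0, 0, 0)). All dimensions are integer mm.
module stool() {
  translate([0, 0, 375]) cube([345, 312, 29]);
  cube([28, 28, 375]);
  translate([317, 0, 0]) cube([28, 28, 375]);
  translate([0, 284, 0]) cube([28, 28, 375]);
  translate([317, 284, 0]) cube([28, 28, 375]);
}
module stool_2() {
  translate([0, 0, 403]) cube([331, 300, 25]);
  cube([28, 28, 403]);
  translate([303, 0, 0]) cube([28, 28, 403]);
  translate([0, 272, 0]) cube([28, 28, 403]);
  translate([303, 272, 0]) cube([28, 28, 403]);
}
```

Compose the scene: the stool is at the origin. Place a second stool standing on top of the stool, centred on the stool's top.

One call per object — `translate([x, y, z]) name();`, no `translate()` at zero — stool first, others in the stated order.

stool();
translate([7, 6, 404]) stool_2();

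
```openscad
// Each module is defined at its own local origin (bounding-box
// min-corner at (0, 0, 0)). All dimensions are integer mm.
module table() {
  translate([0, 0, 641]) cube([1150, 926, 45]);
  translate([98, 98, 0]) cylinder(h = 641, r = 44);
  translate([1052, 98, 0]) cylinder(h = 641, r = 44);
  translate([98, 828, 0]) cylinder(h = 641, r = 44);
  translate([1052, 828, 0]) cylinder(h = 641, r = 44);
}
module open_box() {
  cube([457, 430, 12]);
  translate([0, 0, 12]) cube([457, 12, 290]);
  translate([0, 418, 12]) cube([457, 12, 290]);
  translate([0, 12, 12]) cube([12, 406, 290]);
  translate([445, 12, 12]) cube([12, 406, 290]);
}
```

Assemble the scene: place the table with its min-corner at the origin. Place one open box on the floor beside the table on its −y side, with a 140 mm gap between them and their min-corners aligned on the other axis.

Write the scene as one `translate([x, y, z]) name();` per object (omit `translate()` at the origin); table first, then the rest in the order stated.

table();
translate([0, -570, 0]) open_box();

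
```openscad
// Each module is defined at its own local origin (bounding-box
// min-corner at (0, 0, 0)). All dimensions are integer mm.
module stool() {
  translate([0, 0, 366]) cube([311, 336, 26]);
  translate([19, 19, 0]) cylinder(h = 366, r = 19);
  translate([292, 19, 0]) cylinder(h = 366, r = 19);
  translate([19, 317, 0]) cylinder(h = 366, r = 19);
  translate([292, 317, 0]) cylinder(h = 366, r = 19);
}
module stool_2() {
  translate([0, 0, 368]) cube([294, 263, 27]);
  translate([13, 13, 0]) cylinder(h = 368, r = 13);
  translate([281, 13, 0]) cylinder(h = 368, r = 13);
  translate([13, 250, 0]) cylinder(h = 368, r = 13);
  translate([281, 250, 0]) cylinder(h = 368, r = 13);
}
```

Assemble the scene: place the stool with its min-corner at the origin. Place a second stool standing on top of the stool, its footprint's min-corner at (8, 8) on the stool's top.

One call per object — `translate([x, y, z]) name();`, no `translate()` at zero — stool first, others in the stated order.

stool();
translate([8, 8, 392]) stool_2();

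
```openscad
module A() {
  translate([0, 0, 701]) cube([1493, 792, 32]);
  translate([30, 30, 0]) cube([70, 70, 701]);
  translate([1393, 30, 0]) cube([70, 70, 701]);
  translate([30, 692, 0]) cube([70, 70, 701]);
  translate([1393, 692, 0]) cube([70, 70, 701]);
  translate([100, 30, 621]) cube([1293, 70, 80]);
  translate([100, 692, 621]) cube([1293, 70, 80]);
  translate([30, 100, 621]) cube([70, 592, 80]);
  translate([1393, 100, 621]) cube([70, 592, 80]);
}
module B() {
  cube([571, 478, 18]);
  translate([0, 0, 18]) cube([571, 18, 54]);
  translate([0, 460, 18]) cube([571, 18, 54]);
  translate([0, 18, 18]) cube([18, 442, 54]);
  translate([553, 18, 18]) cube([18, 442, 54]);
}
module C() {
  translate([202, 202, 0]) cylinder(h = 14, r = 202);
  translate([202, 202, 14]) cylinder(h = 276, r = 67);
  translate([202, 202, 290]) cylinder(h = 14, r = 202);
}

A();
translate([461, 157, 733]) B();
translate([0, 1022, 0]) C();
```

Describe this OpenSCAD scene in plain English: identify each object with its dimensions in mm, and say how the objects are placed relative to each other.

A is a table: top 1493 mm (x) × 792 mm (y), 32 mm thick, upper face at z = 733 mm, on four 70×70 mm square legs, each inset 30 mm from the nearest pair of top edges, running from z = 0 to the bottom of the top. Four apron rails, 70 mm thick and 80 mm tall, run between adjacent legs with their top edges flush with the underside of the top and their outer faces flush with the legs' outer faces.

B is an open-topped rectangular box: outside dimensions 571×478×72 mm, with a uniform wall and base thickness of 18 mm. The base is a full 571×478 slab on the floor; four walls sit on top of the base. The front and back walls (the −y and +y sides) span the full width; the two side walls fit between them.

C is a spool: two coaxial disc flanges of radius 202 mm and thickness 14 mm, joined by a core cylinder of radius 67 mm and height 276 mm. The lower flange rests on z = 0 and the three cylinders share a vertical axis.

The open box is on top of the table, centred. The spool is on the floor beside the table on its +y side.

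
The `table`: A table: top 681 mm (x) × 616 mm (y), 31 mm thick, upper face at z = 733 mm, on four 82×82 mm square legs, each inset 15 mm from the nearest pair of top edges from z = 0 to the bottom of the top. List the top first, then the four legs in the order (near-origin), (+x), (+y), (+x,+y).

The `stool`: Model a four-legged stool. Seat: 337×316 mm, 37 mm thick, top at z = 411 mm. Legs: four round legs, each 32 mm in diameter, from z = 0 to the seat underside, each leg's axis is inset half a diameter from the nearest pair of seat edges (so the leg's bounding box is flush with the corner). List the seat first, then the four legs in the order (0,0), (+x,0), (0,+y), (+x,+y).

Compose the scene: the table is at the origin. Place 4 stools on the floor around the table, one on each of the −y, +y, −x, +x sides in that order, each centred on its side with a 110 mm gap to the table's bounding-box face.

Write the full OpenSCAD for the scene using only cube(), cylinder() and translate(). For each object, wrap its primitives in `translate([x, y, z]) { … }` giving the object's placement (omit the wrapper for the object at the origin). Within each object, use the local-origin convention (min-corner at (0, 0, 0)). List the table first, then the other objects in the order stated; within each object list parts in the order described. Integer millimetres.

translate([0, 0, 702]) cube([681, 616, 31]);
translate([15, 15, 0]) cube([82, 82, 702]);
translate([584, 15, 0]) cube([82, 82, 702]);
translate([15, 519, 0]) cube([82, 82, 702]);
translate([584, 519, 0]) cube([82, 82, 702]);
translate([172, -426, 0]) {
  translate([0, 0, 374]) cube([337, 316, 37]);
  translate([16, 16, 0]) cylinder(h = 374, r = 16);
  translate([321, 16, 0]) cylinder(h = 374, r = 16);
  translate([16, 300, 0]) cylinder(h = 374, r = 16);
  translate([321, 300, 0]) cylinder(h = 374, r = 16);
}
translate([172, 726, 0]) {
  translate([0, 0, 374]) cube([337, 316, 37]);
  translate([16, 16, 0]) cylinder(h = 374, r = 16);
  translate([321, 16, 0]) cylinder(h = 374, r = 16);
  translate([16, 300, 0]) cylinder(h = 374, r = 16);
  translate([321, 300, 0]) cylinder(h = 374, r = 16);
}
translate([-447, 150, 0]) {
  translate([0, 0, 374]) cube([337, 316, 37]);
  translate([16, 16, 0]) cylinder(h = 374, r = 16);
  translate([321, 16, 0]) cylinder(h = 374, r = 16);
  translate([16, 300, 0]) cylinder(h = 374, r = 16);
  translate([321, 300, 0]) cylinder(h = 374, r = 16);
}
translate([791, 150, 0]) {
  translate([0, 0, 374]) cube([337, 316, 37]);
  translate([16, 16, 0]) cylinder(h = 374, r = 16);
  translate([321, 16, 0]) cylinder(h = 374, r = 16);
  translate([16, 300, 0]) cylinder(h = 374, r = 16);
  translate([321, 300, 0]) cylinder(h = 374, r = 16);
}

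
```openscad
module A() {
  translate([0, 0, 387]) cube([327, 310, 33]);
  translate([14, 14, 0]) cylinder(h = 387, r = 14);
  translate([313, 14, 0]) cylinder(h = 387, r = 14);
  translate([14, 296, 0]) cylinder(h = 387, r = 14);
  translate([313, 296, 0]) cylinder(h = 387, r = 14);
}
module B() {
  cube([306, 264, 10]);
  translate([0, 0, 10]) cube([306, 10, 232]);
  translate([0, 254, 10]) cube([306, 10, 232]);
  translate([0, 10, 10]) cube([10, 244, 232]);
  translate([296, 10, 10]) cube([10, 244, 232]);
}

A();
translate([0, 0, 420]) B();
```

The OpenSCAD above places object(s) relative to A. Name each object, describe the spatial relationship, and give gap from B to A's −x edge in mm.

The open box's min-x is at 0; the stool's min-x is 0; gap = 0 mm.

A is a stool. B is an open box. The open box is on top of the stool. The gap from the open box to the stool's −x edge is 0 mm.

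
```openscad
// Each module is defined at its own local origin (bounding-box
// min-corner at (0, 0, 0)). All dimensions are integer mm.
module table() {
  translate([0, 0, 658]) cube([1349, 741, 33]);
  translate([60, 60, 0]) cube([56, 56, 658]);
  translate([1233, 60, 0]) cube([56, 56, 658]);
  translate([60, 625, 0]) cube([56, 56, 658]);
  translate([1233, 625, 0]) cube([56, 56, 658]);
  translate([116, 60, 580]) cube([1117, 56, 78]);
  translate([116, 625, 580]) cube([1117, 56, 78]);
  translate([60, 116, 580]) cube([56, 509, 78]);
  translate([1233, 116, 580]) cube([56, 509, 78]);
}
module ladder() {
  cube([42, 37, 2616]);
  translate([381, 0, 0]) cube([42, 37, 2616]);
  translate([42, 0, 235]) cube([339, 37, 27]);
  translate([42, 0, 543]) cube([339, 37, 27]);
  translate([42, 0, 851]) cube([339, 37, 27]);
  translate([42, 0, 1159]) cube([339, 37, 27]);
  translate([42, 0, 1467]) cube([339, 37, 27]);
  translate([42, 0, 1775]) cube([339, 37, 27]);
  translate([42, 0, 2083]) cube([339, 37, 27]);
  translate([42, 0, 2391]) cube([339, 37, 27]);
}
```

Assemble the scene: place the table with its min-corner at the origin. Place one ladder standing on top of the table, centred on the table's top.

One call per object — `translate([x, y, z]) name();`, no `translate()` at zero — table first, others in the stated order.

table();
translate([463, 352, 691]) ladder();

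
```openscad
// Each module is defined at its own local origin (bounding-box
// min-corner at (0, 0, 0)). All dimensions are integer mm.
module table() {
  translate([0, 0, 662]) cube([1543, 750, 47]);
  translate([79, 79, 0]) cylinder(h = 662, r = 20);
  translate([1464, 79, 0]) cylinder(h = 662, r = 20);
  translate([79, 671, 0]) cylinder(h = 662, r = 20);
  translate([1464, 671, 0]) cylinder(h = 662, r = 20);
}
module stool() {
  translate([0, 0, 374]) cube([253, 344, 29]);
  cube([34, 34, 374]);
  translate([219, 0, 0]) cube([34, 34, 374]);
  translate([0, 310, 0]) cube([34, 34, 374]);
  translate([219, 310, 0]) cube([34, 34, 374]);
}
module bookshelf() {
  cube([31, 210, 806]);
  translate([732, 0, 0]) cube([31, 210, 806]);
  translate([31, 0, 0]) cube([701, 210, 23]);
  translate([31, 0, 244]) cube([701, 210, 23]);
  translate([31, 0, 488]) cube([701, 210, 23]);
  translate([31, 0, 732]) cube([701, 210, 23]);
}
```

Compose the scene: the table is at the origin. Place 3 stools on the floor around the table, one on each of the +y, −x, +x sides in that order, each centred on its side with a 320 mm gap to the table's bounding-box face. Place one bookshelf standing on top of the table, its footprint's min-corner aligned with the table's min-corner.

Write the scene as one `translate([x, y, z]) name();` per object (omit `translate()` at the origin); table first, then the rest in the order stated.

table();
translate([645, 1070, 0]) stool();
translate([-573, 203, 0]) stool();
translate([1863, 203, 0]) stool();
translate([0, 0, 709]) bookshelf();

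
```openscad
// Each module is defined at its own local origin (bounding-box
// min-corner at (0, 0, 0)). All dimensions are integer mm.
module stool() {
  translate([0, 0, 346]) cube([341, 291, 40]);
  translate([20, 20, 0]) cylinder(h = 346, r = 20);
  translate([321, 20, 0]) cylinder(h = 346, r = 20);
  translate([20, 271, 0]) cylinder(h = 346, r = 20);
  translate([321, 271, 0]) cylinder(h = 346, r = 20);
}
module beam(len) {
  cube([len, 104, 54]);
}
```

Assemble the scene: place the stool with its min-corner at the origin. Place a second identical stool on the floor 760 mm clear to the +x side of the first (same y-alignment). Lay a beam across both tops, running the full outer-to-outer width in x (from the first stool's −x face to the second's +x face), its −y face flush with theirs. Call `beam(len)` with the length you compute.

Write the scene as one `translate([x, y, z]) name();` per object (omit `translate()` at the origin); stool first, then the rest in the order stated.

stool();
translate([1101, 0, 0]) stool();
translate([0, 0, 386]) beam(1442);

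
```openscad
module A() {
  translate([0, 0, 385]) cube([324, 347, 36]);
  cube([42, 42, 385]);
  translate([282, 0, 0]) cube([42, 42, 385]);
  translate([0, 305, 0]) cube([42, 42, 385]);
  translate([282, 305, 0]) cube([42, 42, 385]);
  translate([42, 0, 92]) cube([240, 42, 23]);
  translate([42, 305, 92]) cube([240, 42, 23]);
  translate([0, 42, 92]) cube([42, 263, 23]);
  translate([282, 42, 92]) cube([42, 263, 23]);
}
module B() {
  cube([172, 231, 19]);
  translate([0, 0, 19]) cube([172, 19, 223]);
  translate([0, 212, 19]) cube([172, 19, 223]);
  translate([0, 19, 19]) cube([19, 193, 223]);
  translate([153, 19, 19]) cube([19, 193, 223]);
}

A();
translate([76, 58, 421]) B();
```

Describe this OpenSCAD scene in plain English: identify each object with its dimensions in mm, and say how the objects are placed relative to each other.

A is a simple wooden stool: a rectangular seat 324 mm (x) by 347 mm (y), 36 mm thick, top face at z = 421 mm, on four square legs, each 42×42 mm in cross-section. The legs rest on z = 0, each flush with a corner of the seat. Four stretchers, 42 mm wide and 23 mm tall, connect adjacent legs with their undersides at z = 92 mm, each running between the inner faces of the legs it joins and aligned with the legs' outer faces on the other axis.

B is an open-topped rectangular box: outside dimensions 172×231×242 mm, with a uniform wall and base thickness of 19 mm. The base is a full 172×231 slab on the floor; four walls sit on top of the base. The front and back walls (the −y and +y sides) span the full width; the two side walls fit between them.

The open box is on top of the stool, centred.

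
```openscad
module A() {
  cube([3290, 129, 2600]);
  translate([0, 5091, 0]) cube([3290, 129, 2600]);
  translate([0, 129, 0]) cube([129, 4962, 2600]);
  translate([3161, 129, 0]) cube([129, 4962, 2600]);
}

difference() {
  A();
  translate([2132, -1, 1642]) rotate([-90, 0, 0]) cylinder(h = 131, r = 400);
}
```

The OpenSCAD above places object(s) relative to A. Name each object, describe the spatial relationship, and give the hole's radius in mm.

The subtracted cylinder has r = 400 mm.

A is a house frame. The house frame has a circular hole through its front wall. The hole's radius is 400 mm.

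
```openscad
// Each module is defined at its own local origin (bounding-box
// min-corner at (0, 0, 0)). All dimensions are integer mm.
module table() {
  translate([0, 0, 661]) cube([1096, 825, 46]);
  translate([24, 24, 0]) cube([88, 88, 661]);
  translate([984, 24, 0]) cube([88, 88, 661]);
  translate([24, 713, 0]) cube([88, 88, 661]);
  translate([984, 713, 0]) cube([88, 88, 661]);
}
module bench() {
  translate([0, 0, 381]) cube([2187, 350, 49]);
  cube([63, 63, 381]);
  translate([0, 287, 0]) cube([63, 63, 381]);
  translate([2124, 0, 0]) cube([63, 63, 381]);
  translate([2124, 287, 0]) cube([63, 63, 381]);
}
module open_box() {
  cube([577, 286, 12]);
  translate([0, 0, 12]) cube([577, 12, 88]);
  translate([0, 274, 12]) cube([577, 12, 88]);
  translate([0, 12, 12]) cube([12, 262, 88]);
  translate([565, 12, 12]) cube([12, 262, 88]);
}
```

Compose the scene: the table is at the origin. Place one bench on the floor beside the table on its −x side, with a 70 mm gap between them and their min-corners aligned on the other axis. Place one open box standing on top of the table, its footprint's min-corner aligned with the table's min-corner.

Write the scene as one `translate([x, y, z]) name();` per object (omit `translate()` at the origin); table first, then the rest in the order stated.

table();
translate([-2257, 0, 0]) bench();
translate([0, 0, 707]) open_box();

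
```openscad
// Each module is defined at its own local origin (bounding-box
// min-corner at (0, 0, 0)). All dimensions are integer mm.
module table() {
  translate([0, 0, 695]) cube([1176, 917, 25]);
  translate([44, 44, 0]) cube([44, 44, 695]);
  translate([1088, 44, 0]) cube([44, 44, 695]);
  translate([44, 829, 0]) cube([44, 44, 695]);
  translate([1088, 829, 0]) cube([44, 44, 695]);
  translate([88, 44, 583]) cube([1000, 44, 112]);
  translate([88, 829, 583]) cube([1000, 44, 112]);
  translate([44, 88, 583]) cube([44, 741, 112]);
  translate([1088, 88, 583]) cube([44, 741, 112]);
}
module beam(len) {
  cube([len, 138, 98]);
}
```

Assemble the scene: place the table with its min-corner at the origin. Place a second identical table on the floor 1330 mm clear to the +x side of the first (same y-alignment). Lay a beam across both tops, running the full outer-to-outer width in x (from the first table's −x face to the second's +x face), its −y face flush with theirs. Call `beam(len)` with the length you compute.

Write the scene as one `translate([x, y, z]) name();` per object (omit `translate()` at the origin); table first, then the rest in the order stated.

table();
translate([2506, 0, 0]) table();
translate([0, 0, 720]) beam(3682);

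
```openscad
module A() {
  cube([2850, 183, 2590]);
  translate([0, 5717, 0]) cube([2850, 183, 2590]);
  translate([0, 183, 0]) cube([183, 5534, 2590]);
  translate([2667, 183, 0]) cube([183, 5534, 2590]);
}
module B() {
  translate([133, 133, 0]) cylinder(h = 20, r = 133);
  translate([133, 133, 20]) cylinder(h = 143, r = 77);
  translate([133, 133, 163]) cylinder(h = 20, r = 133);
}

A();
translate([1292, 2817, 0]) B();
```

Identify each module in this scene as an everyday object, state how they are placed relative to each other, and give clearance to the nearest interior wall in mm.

A is a house frame. B is a spool. The spool sits inside the house frame, centred. The clearance to the nearest interior wall is 1109 mm.

Clearances: x = 1109, y = 2634; minimum 1109 mm.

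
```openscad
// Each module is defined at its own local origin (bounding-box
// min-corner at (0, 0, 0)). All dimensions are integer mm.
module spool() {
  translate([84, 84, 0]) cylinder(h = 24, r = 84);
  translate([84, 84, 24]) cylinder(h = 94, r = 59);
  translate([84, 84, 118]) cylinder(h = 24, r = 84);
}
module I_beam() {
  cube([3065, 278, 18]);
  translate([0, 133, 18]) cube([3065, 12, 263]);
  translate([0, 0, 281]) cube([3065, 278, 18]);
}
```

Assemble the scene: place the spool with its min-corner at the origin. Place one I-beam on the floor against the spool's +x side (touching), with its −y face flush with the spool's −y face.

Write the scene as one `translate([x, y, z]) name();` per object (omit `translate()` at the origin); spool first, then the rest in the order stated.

spool();
translate([168, 0, 0]) I_beam();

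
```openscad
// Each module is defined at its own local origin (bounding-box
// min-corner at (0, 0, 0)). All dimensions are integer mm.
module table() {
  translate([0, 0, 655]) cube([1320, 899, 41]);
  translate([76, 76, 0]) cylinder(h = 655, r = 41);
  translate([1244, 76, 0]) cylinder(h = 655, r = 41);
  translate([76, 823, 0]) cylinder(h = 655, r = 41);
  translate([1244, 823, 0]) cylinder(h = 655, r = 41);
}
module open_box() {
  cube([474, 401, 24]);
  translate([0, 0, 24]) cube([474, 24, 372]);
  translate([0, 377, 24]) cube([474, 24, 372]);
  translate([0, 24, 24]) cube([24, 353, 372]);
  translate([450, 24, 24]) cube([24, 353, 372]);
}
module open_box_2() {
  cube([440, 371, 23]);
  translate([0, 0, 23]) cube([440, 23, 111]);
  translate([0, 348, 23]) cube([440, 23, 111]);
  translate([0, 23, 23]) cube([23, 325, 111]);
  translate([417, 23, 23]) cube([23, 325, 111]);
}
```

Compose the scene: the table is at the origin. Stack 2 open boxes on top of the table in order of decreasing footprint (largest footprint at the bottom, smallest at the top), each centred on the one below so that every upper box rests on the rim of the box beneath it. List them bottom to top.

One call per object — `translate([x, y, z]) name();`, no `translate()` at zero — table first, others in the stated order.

table();
translate([423, 249, 696]) open_box();
translate([440, 264, 1092]) open_box_2();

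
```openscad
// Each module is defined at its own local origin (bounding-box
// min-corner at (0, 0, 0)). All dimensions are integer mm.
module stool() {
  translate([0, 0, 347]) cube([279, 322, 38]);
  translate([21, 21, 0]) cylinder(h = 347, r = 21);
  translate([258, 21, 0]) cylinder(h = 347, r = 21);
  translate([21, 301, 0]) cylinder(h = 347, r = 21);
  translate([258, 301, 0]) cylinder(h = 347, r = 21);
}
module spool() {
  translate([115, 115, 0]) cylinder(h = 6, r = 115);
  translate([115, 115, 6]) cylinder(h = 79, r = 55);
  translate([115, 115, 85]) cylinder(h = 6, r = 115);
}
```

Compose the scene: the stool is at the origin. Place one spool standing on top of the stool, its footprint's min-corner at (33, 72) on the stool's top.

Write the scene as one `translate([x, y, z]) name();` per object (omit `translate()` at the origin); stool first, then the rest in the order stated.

stool();
translate([33, 72, 385]) spool();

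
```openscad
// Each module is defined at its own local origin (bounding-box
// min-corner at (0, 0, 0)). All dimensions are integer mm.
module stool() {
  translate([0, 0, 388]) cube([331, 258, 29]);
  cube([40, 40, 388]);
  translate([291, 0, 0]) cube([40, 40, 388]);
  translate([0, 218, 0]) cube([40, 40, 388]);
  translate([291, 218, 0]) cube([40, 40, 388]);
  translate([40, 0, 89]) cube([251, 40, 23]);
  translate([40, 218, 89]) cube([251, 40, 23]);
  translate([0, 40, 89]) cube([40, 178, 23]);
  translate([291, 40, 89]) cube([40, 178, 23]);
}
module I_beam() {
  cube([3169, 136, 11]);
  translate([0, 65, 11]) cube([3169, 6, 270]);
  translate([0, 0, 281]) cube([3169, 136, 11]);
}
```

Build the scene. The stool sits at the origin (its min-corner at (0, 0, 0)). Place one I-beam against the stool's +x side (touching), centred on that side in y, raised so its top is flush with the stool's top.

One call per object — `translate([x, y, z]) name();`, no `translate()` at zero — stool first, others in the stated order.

stool();
translate([331, 61, 125]) I_beam();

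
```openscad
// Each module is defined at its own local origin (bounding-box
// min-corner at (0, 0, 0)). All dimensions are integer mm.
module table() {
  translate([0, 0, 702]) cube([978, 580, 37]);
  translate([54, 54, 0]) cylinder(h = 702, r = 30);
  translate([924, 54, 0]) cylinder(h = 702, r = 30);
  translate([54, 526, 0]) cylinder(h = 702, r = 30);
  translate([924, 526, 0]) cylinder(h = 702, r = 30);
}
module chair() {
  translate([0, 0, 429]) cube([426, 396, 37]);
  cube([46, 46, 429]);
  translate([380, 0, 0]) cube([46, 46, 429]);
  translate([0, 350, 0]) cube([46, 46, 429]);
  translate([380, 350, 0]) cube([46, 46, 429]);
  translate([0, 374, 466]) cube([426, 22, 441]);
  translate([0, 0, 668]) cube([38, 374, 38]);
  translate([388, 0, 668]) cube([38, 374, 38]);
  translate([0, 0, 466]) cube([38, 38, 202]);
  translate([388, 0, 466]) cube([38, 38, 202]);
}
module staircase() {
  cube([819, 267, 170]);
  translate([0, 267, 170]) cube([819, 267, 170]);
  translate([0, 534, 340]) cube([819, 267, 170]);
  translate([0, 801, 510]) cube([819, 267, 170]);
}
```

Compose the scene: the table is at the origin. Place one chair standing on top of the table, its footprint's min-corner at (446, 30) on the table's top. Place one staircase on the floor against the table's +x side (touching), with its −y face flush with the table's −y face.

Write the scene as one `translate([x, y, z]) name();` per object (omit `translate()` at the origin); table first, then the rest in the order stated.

table();
translate([446, 30, 739]) chair();
translate([978, 0, 0]) staircase();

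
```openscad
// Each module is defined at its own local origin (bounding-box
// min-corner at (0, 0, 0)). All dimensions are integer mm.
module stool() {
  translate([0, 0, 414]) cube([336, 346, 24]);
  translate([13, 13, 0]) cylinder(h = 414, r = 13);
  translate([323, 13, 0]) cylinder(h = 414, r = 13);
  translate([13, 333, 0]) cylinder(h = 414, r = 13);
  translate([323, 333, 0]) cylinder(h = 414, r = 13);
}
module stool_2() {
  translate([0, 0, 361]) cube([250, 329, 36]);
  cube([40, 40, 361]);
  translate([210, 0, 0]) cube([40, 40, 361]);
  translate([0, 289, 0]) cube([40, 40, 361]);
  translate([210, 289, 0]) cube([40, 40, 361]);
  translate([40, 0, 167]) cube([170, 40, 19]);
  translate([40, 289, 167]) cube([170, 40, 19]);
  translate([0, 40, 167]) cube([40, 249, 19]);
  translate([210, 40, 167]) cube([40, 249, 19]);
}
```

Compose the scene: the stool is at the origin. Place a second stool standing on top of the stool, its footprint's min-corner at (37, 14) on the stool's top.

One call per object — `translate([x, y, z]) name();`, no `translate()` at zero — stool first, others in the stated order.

stool();
translate([37, 14, 438]) stool_2();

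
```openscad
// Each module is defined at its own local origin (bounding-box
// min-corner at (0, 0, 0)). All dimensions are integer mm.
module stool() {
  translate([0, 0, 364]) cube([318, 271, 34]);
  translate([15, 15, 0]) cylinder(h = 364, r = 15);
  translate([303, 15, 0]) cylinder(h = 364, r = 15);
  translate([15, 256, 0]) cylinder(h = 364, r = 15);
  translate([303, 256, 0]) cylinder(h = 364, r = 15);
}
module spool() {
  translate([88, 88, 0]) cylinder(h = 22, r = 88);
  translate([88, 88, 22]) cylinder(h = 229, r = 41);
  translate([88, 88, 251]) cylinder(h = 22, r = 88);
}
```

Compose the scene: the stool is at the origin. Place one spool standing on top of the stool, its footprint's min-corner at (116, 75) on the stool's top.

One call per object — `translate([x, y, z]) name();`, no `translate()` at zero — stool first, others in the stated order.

stool();
translate([116, 75, 398]) spool();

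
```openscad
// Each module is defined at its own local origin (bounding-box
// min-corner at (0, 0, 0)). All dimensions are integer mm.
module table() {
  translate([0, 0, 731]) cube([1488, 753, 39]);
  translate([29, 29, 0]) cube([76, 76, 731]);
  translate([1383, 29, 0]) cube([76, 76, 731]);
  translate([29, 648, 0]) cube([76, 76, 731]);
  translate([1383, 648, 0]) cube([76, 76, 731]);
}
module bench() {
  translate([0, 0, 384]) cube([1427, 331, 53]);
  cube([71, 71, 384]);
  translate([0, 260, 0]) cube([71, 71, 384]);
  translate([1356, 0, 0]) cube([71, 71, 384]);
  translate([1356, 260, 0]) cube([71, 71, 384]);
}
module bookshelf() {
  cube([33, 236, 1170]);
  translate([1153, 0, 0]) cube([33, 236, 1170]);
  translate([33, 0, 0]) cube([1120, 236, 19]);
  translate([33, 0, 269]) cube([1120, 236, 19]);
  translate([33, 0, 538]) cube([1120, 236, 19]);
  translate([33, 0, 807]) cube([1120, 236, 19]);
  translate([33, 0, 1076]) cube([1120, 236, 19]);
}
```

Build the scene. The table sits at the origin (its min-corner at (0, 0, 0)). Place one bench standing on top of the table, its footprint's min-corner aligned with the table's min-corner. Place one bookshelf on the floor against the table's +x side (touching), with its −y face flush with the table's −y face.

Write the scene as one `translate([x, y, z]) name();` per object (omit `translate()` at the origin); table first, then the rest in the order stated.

table();
translate([0, 0, 770]) bench();
translate([1488, 0, 0]) bookshelf();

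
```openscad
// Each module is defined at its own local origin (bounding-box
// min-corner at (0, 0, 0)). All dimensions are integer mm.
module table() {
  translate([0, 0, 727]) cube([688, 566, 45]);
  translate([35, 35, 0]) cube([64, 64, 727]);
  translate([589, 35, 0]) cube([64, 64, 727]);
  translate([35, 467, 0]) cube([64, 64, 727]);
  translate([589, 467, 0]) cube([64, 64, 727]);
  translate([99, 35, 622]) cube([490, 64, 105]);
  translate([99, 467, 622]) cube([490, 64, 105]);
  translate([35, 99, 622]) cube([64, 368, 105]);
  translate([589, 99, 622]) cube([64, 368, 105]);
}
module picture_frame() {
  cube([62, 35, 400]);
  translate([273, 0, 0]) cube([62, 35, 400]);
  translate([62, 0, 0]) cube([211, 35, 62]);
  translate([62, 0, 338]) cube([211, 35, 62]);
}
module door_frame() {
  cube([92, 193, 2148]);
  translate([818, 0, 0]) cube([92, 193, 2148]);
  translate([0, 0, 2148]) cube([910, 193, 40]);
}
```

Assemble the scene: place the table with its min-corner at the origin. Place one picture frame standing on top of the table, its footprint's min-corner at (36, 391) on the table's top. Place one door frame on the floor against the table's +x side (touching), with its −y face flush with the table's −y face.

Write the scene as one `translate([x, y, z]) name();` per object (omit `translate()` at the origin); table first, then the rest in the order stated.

table();
translate([36, 391, 772]) picture_frame();
translate([688, 0, 0]) door_frame();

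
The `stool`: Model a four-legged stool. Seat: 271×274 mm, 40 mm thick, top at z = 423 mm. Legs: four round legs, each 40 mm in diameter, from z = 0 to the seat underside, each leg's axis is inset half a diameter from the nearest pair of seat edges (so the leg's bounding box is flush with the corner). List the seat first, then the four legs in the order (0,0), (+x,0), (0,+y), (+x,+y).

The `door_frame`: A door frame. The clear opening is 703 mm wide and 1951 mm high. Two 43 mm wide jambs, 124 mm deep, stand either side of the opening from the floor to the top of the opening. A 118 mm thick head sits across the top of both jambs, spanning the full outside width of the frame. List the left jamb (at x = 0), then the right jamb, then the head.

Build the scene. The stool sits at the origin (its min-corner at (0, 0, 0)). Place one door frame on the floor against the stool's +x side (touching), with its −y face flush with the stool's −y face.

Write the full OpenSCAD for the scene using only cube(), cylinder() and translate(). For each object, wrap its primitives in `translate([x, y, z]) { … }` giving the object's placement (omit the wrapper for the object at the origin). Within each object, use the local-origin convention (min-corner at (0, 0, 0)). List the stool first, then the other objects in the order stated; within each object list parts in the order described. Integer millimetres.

translate([0, 0, 383]) cube([271, 274, 40]);
translate([20, 20, 0]) cylinder(h = 383, r = 20);
translate([251, 20, 0]) cylinder(h = 383, r = 20);
translate([20, 254, 0]) cylinder(h = 383, r = 20);
translate([251, 254, 0]) cylinder(h = 383, r = 20);
translate([271, 0, 0]) {
  cube([43, 124, 1951]);
  translate([746, 0, 0]) cube([43, 124, 1951]);
  translate([0, 0, 1951]) cube([789, 124, 118]);
}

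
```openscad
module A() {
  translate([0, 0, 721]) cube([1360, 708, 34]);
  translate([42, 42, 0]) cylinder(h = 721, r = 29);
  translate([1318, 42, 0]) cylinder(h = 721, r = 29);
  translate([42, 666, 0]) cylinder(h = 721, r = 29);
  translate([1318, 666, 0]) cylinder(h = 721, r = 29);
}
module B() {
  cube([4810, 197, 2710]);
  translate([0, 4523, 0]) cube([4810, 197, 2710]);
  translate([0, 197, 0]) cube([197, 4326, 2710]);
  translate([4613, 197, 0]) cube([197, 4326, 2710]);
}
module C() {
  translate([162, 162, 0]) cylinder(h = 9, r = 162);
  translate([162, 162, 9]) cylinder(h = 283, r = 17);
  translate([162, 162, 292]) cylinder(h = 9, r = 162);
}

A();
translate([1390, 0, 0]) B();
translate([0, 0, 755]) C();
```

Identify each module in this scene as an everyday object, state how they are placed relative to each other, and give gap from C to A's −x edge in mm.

A is a table. B is a house frame. C is a spool. The house frame is on the floor beside the table on its +x side. The spool is on top of the table. The gap from the spool to the table's −x edge is 0 mm.

The spool's min-x is at 0; the table's min-x is 0; gap = 0 mm.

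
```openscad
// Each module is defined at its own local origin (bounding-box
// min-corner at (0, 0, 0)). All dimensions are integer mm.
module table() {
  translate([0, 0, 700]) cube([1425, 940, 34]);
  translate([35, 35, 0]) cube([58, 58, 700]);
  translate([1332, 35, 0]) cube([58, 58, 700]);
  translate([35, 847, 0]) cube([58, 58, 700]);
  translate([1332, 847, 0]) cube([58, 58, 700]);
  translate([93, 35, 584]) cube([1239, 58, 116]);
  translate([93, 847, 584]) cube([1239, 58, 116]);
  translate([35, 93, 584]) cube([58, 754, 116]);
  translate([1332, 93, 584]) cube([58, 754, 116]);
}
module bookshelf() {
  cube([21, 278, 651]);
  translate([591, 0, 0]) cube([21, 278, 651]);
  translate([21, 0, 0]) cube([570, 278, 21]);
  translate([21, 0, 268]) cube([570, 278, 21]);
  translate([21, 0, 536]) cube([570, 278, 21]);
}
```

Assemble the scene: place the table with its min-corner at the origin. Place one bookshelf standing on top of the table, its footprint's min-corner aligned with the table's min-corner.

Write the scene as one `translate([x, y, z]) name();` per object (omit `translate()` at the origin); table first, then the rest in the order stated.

table();
translate([0, 0, 734]) bookshelf();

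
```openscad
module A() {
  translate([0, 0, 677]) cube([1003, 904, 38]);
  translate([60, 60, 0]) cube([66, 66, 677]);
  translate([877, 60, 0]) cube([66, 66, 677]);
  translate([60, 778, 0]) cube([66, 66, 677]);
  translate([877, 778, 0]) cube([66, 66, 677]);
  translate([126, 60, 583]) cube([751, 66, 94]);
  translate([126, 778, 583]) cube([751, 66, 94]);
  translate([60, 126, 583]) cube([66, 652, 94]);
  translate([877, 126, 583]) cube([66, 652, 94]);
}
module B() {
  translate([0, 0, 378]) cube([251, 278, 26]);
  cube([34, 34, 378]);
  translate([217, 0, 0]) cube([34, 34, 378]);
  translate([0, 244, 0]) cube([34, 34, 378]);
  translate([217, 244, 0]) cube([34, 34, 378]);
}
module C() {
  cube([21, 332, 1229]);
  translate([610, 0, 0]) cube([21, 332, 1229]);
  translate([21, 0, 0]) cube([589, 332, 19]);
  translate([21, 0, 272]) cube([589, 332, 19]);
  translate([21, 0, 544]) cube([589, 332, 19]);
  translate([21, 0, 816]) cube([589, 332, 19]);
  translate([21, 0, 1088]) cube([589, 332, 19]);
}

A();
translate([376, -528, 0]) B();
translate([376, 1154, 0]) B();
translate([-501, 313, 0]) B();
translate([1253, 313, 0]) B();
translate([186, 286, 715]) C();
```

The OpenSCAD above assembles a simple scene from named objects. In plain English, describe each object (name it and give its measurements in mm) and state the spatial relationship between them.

A is a table with a 1003×904 mm rectangular top, 38 mm thick, top surface at z = 715 mm, supported by four 66×66 mm square legs, each inset 60 mm from the nearest pair of top edges, running from the floor. Four apron rails, 66 mm thick and 94 mm tall, run between adjacent legs with their top edges flush with the underside of the top and their outer faces flush with the legs' outer faces.

B is a simple wooden stool: a rectangular seat 251 mm (x) by 278 mm (y), 26 mm thick, top face at z = 404 mm, on four square legs, each 34×34 mm in cross-section. The legs rest on z = 0, each flush with a corner of the seat.

C is a bookshelf 631 mm wide overall, 332 mm deep and 1229 mm tall. The two sides are 21 mm thick vertical panels. 5 horizontal shelves of 19 mm thickness span between the inner faces of the sides; the lowest shelf sits on the floor and shelves are stacked with a clear vertical gap of 253 mm between each pair.

Four stools sit around the table at the −y, +y, −x, +x sides. The bookshelf is on top of the table, centred.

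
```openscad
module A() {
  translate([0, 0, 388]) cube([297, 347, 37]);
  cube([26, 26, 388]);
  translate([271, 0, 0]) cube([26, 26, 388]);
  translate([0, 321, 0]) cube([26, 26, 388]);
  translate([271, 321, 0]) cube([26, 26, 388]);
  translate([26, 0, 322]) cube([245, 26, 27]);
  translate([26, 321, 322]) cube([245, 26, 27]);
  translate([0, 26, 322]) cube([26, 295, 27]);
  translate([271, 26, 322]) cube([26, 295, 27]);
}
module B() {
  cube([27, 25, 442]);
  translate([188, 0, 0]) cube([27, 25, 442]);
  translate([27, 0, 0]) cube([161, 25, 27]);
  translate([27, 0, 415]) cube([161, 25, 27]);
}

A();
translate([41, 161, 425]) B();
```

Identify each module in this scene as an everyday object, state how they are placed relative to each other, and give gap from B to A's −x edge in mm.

The picture frame's min-x is at 41; the stool's min-x is 0; gap = 41 mm.

A is a stool. B is a picture frame. The picture frame is on top of the stool, centred. The gap from the picture frame to the stool's −x edge is 41 mm.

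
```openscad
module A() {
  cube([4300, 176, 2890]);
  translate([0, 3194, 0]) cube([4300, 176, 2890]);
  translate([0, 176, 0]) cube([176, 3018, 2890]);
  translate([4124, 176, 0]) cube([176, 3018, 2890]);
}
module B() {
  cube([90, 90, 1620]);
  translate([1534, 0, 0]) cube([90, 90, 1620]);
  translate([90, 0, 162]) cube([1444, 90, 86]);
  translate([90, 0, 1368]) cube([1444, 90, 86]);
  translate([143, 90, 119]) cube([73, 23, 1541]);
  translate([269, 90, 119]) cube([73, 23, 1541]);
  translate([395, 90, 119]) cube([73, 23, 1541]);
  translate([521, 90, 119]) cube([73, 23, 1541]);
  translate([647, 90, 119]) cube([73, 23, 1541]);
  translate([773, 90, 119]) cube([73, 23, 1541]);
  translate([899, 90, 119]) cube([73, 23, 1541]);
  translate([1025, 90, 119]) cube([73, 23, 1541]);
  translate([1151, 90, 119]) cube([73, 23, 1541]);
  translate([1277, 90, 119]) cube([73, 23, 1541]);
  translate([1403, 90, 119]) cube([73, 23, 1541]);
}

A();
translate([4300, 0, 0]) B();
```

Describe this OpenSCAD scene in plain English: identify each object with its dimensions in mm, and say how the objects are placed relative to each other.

A is the wall frame of a small rectangular building: four walls, each 2890 mm tall and 176 mm thick, enclosing a footprint 4300 mm (x) by 3370 mm (y) outside-to-outside, with no floor or roof. The front and back walls (the −y and +y sides) span the full width; the two side walls fit between them.

B is a fence section. Two 90×90 mm posts, 1620 mm tall, stand on the floor with a clear span of 1444 mm between their inner faces. Two horizontal rails of 90×86 mm section span the gap between the posts with their undersides at z = 162 mm and z = 1368 mm, flush with the posts' −y face. 11 pickets, each 73 mm wide, 23 mm thick and 1541 mm tall, are fixed to the +y face of the rails with their bottoms at z = 119 mm, evenly spaced across the span with equal gaps (rounded down to the nearest mm) at the −x end and between each pair — any rounding remainder accumulates at the +x end.

The fence section is against the house frame's +x side, with their −y faces flush.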